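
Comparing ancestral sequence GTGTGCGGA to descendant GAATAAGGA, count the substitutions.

Differing positions: 2, 3, 5, 6. Hamming distance = 4.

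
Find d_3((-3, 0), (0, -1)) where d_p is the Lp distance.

(Σ|x_i - y_i|^3)^(1/3) = (|-3 - 0|^3 + |0 - (-1)|^3)^(1/3)
= (3^3 + 1^3)^(1/3) = (27 + 1)^(1/3) = (28)^(1/3) ≈ 3.0366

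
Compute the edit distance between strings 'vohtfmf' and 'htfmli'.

Let D[i][j] be the edit distance between the first i characters of 'vohtfmf' and the first j characters of 'htfmli', with D[i][0] = i, D[0][j] = j, and D[i][j] = D[i-1][j-1] if the characters match, else 1 + min(D[i-1][j], D[i][j-1], D[i-1][j-1]). Filling the table (rows: prefixes of 'vohtfmf', columns: prefixes of 'htfmli'):
     ε  h  t  f  m  l  i
  ε  0  1  2  3  4  5  6
  v  1  1  2  3  4  5  6
  o  2  2  2  3  4  5  6
  h  3  2  3  3  4  5  6
  t  4  3  2  3  4  5  6
  f  5  4  3  2  3  4  5
  m  6  5  4  3  2  3  4
  f  7  6  5  4  3  3  4
The bottom-right entry gives D[7][6] = 4, so no sequence of fewer than 4 edits works. Backtracking through the table gives one optimal edit sequence (4 edits):
  vohtfmf → ohtfmf (del v @1)
  ohtfmf → htfmf (del o @1)
  htfmf → htfmlf (ins l @5)
  htfmlf → htfmli (sub f→i @6)
Edit distance = 4.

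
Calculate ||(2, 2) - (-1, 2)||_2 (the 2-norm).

(Σ|x_i - y_i|^2)^(1/2) = (|2 - (-1)|^2 + |2 - 2|^2)^(1/2)
= (3^2 + 0^2)^(1/2) = (9 + 0)^(1/2) = (9)^(1/2) = 3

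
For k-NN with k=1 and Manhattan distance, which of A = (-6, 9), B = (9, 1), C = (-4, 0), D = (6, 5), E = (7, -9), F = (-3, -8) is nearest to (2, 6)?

Distances: d(A) = 11, d(B) = 12, d(C) = 12, d(D) = 5, d(E) = 20, d(F) = 19. Nearest: D = (6, 5) with distance 5.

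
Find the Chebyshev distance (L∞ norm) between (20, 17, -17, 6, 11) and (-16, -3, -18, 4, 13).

max(|x_i - y_i|) = max(|20 - (-16)|, |17 - (-3)|, |-17 - (-18)|, |6 - 4|, |11 - 13|) = max(36, 20, 1, 2, 2) = 36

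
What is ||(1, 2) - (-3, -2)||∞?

max(|x_i - y_i|) = max(|1 - (-3)|, |2 - (-2)|) = max(4, 4) = 4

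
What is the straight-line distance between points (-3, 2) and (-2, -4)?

√(Σ(x_i - y_i)²) = √((-3 - (-2))² + (2 - (-4))²)
= √((-1)² + 6²) = √(1 + 36) = √37 ≈ 6.0828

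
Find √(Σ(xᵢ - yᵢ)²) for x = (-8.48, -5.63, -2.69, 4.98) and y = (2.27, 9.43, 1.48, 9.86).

√(Σ(x_i - y_i)²) = √((-8.48 - 2.27)² + (-5.63 - 9.43)² + (-2.69 - 1.48)² + (4.98 - 9.86)²)
= √((-10.75)² + (-15.06)² + (-4.17)² + (-4.88)²) = √(115.5625 + 226.8036 + 17.3889 + 23.8144) = √383.5694 ≈ 19.5849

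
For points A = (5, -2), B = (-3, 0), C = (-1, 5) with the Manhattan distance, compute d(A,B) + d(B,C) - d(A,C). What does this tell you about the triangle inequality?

d(A,B) = 8 + 2 = 10, d(B,C) = 2 + 5 = 7, d(A,C) = 6 + 7 = 13.
d(A,B) + d(B,C) - d(A,C) = 10 + 7 - 13 = 17 - 13 = 4. This is ≥ 0, so the triangle inequality holds for these points.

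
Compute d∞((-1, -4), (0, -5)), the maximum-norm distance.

max(|x_i - y_i|) = max(|-1 - 0|, |-4 - (-5)|) = max(1, 1) = 1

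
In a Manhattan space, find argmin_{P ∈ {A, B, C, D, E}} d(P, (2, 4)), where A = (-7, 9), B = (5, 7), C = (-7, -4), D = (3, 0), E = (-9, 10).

Distances: d(A) = 14, d(B) = 6, d(C) = 17, d(D) = 5, d(E) = 17. Nearest: D = (3, 0) with distance 5.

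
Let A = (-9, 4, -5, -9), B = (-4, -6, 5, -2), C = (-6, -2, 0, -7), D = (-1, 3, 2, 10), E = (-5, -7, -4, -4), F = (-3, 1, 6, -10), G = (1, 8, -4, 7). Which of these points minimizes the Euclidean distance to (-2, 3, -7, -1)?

Distances: d(A) ≈ 10.8628, d(B) ≈ 15.1658, d(C) ≈ 11.225, d(D) ≈ 14.2478, d(E) ≈ 11.2694, d(F) ≈ 15.9687, d(G) ≈ 10.3441. Nearest: G = (1, 8, -4, 7) with distance 10.3441.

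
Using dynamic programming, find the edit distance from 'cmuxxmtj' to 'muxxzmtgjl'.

Let D[i][j] be the edit distance between the first i characters of 'cmuxxmtj' and the first j characters of 'muxxzmtgjl', with D[i][0] = i, D[0][j] = j, and D[i][j] = D[i-1][j-1] if the characters match, else 1 + min(D[i-1][j], D[i][j-1], D[i-1][j-1]). Filling the table (rows: prefixes of 'cmuxxmtj', columns: prefixes of 'muxxzmtgjl'):
     ε  m  u  x  x  z  m  t  g  j  l
  ε  0  1  2  3  4  5  6  7  8  9 10
  c  1  1  2  3  4  5  6  7  8  9 10
  m  2  1  2  3  4  5  5  6  7  8  9
  u  3  2  1  2  3  4  5  6  7  8  9
  x  4  3  2  1  2  3  4  5  6  7  8
  x  5  4  3  2  1  2  3  4  5  6  7
  m  6  5  4  3  2  2  2  3  4  5  6
  t  7  6  5  4  3  3  3  2  3  4  5
  j  8  7  6  5  4  4  4  3  3  3  4
The bottom-right entry gives D[8][10] = 4, so no sequence of fewer than 4 edits works. Backtracking through the table gives one optimal edit sequence (4 edits):
  cmuxxmtj → muxxmtj (del c @1)
  muxxmtj → muxxzmtj (ins z @5)
  muxxzmtj → muxxzmtgj (ins g @8)
  muxxzmtgj → muxxzmtgjl (ins l @10)
Edit distance = 4.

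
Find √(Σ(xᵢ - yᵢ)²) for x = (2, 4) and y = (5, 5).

√(Σ(x_i - y_i)²) = √((2 - 5)² + (4 - 5)²)
= √((-3)² + (-1)²) = √(9 + 1) = √10 ≈ 3.1623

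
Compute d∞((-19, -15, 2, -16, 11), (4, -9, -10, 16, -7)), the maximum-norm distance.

max(|x_i - y_i|) = max(|-19 - 4|, |-15 - (-9)|, |2 - (-10)|, |-16 - 16|, |11 - (-7)|) = max(23, 6, 12, 32, 18) = 32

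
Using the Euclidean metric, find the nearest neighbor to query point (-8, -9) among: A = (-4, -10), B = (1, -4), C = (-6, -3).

Distances: d(A) ≈ 4.1231, d(B) ≈ 10.2956, d(C) ≈ 6.3246. Nearest: A = (-4, -10) with distance 4.1231.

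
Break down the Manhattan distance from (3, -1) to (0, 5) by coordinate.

Σ|x_i - y_i| = |3 - 0| + |-1 - 5| = 3 + 6 = 9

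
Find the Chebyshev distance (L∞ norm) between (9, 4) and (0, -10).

max(|x_i - y_i|) = max(|9 - 0|, |4 - (-10)|) = max(9, 14) = 14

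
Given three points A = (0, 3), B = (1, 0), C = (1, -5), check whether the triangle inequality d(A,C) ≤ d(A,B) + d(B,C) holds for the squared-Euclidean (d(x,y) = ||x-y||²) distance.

d(A,B) = 1² + 3² = 10, d(B,C) = 0² + 5² = 25, d(A,C) = 1² + 8² = 65.
d(A,C) = 65 > 10 + 25 = 35. Triangle inequality is VIOLATED. (Squared-Euclidean is not a metric — this is a counterexample.)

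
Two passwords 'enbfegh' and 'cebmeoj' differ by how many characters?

Differing positions: 1, 2, 4, 6, 7. Hamming distance = 5.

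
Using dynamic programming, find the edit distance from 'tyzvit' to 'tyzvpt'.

Let D[i][j] be the edit distance between the first i characters of 'tyzvit' and the first j characters of 'tyzvpt', with D[i][0] = i, D[0][j] = j, and D[i][j] = D[i-1][j-1] if the characters match, else 1 + min(D[i-1][j], D[i][j-1], D[i-1][j-1]). Filling the table (rows: prefixes of 'tyzvit', columns: prefixes of 'tyzvpt'):
     ε  t  y  z  v  p  t
  ε  0  1  2  3  4  5  6
  t  1  0  1  2  3  4  5
  y  2  1  0  1  2  3  4
  z  3  2  1  0  1  2  3
  v  4  3  2  1  0  1  2
  i  5  4  3  2  1  1  2
  t  6  5  4  3  2  2  1
The bottom-right entry gives D[6][6] = 1, so no sequence of fewer than 1 edit works. Backtracking through the table gives one optimal edit sequence (1 edit):
  tyzvit → tyzvpt (sub i→p @5)
Edit distance = 1.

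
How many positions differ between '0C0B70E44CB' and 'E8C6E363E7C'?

Differing positions: 1, 2, 3, 4, 5, 6, 7, 8, 9, 10, 11. Hamming distance = 11.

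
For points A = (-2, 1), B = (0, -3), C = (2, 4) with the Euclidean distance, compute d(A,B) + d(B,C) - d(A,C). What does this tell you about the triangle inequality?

d(A,B) = √(2² + 4²) = √20 ≈ 4.4721, d(B,C) = √(2² + 7²) = √53 ≈ 7.2801, d(A,C) = √(4² + 3²) = √25 = 5.
d(A,B) + d(B,C) - d(A,C) = 4.4721 + 7.2801 - 5 = 11.7522 - 5 = 6.7522 (to 4 decimal places). This is ≥ 0, so the triangle inequality holds for these points.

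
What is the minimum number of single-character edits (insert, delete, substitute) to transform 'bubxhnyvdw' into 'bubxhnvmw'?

Let D[i][j] be the edit distance between the first i characters of 'bubxhnyvdw' and the first j characters of 'bubxhnvmw', with D[i][0] = i, D[0][j] = j, and D[i][j] = D[i-1][j-1] if the characters match, else 1 + min(D[i-1][j], D[i][j-1], D[i-1][j-1]). Filling the table (rows: prefixes of 'bubxhnyvdw', columns: prefixes of 'bubxhnvmw'):
     ε  b  u  b  x  h  n  v  m  w
  ε  0  1  2  3  4  5  6  7  8  9
  b  1  0  1  2  3  4  5  6  7  8
  u  2  1  0  1  2  3  4  5  6  7
  b  3  2  1  0  1  2  3  4  5  6
  x  4  3  2  1  0  1  2  3  4  5
  h  5  4  3  2  1  0  1  2  3  4
  n  6  5  4  3  2  1  0  1  2  3
  y  7  6  5  4  3  2  1  1  2  3
  v  8  7  6  5  4  3  2  1  2  3
  d  9  8  7  6  5  4  3  2  2  3
  w 10  9  8  7  6  5  4  3  3  2
The bottom-right entry gives D[10][9] = 2, so no sequence of fewer than 2 edits works. Backtracking through the table gives one optimal edit sequence (2 edits):
  bubxhnyvdw → bubxhnvdw (del y @7)
  bubxhnvdw → bubxhnvmw (sub d→m @8)
Edit distance = 2.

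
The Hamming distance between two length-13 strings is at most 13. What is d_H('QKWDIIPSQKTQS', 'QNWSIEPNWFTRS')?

Differing positions: 2, 4, 6, 8, 9, 10, 12. Hamming distance = 7. The maximum possible Hamming distance for length-13 strings is 13, so d_H/13 = 7/13 ≈ 0.5385.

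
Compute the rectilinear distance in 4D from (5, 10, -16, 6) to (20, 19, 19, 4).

Σ|x_i - y_i| = |5 - 20| + |10 - 19| + |-16 - 19| + |6 - 4| = 15 + 9 + 35 + 2 = 61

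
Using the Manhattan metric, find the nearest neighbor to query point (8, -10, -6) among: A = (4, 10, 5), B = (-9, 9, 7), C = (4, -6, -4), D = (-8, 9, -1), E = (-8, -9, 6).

Distances: d(A) = 35, d(B) = 49, d(C) = 10, d(D) = 40, d(E) = 29. Nearest: C = (4, -6, -4) with distance 10.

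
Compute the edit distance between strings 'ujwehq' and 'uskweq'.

Let D[i][j] be the edit distance between the first i characters of 'ujwehq' and the first j characters of 'uskweq', with D[i][0] = i, D[0][j] = j, and D[i][j] = D[i-1][j-1] if the characters match, else 1 + min(D[i-1][j], D[i][j-1], D[i-1][j-1]). Filling the table (rows: prefixes of 'ujwehq', columns: prefixes of 'uskweq'):
     ε  u  s  k  w  e  q
  ε  0  1  2  3  4  5  6
  u  1  0  1  2  3  4  5
  j  2  1  1  2  3  4  5
  w  3  2  2  2  2  3  4
  e  4  3  3  3  3  2  3
  h  5  4  4  4  4  3  3
  q  6  5  5  5  5  4  3
The bottom-right entry gives D[6][6] = 3, so no sequence of fewer than 3 edits works. Backtracking through the table gives one optimal edit sequence (3 edits):
  ujwehq → usjwehq (ins s @2)
  usjwehq → uskwehq (sub j→k @3)
  uskwehq → uskweq (del h @6)
Edit distance = 3.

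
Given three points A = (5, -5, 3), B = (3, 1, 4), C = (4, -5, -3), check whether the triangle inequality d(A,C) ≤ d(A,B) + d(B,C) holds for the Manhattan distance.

d(A,B) = 2 + 6 + 1 = 9, d(B,C) = 1 + 6 + 7 = 14, d(A,C) = 1 + 0 + 6 = 7.
d(A,C) = 7 ≤ 9 + 14 = 23. Triangle inequality is satisfied.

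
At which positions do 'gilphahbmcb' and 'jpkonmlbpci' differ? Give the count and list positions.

Differing positions: 1, 2, 3, 4, 5, 6, 7, 9, 11. Hamming distance = 9.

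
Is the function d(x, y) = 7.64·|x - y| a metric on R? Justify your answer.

Yes. Since |x - y| is a metric on R and 7.64 > 0, the positive scalar multiple 7.64·|x - y| is also a metric: scaling by a positive constant preserves non-negativity, identity (d=0 ⟺ |x-y|=0 ⟺ x=y), symmetry, and the triangle inequality.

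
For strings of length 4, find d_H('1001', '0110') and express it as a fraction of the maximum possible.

Differing positions: 1, 2, 3, 4. Hamming distance = 4. The maximum possible Hamming distance for length-4 strings is 4, so d_H/4 = 4/4 = 1.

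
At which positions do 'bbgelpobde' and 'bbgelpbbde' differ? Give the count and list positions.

Differing positions: 7. Hamming distance = 1.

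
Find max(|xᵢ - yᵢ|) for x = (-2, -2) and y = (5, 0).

max(|x_i - y_i|) = max(|-2 - 5|, |-2 - 0|) = max(7, 2) = 7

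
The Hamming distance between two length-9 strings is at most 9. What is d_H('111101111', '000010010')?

Differing positions: 1, 2, 3, 4, 5, 6, 7, 9. Hamming distance = 8. The maximum possible Hamming distance for length-9 strings is 9, so d_H/9 = 8/9 ≈ 0.8889.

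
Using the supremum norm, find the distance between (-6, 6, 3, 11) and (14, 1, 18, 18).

max(|x_i - y_i|) = max(|-6 - 14|, |6 - 1|, |3 - 18|, |11 - 18|) = max(20, 5, 15, 7) = 20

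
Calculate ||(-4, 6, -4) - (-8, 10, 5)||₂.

√(Σ(x_i - y_i)²) = √((-4 - (-8))² + (6 - 10)² + (-4 - 5)²)
= √(4² + (-4)² + (-9)²) = √(16 + 16 + 81) = √113 ≈ 10.6301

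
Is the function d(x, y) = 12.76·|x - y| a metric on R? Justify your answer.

Yes. Since |x - y| is a metric on R and 12.76 > 0, the positive scalar multiple 12.76·|x - y| is also a metric: scaling by a positive constant preserves non-negativity, identity (d=0 ⟺ |x-y|=0 ⟺ x=y), symmetry, and the triangle inequality.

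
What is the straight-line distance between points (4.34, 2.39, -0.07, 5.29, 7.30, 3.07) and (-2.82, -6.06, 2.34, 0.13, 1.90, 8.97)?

√(Σ(x_i - y_i)²) = √((4.34 - (-2.82))² + (2.39 - (-6.06))² + (-0.07 - 2.34)² + (5.29 - 0.13)² + (7.3 - 1.9)² + (3.07 - 8.97)²)
= √(7.16² + 8.45² + (-2.41)² + 5.16² + 5.4² + (-5.9)²) = √(51.2656 + 71.4025 + 5.8081 + 26.6256 + 29.16 + 34.81) = √219.0718 ≈ 14.8011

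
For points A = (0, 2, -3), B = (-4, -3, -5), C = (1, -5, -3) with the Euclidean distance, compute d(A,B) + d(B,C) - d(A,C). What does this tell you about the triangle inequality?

d(A,B) = √(4² + 5² + 2²) = √45 ≈ 6.7082, d(B,C) = √(5² + 2² + 2²) = √33 ≈ 5.7446, d(A,C) = √(1² + 7² + 0²) = √50 ≈ 7.0711.
d(A,B) + d(B,C) - d(A,C) = 6.7082 + 5.7446 - 7.0711 = 12.4528 - 7.0711 = 5.3817 (to 4 decimal places). This is ≥ 0, so the triangle inequality holds for these points.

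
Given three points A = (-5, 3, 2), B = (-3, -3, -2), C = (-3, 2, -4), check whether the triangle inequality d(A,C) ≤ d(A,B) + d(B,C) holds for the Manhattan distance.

d(A,B) = 2 + 6 + 4 = 12, d(B,C) = 0 + 5 + 2 = 7, d(A,C) = 2 + 1 + 6 = 9.
d(A,C) = 9 ≤ 12 + 7 = 19. Triangle inequality is satisfied.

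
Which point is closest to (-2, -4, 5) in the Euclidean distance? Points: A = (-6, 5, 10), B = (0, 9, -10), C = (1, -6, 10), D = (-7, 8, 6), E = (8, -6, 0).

Distances: d(A) ≈ 11.0454, d(B) ≈ 19.9499, d(C) ≈ 6.1644, d(D) ≈ 13.0384, d(E) ≈ 11.3578. Nearest: C = (1, -6, 10) with distance 6.1644.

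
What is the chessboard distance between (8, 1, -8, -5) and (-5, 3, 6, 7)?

max(|x_i - y_i|) = max(|8 - (-5)|, |1 - 3|, |-8 - 6|, |-5 - 7|) = max(13, 2, 14, 12) = 14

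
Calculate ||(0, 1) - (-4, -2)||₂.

√(Σ(x_i - y_i)²) = √((0 - (-4))² + (1 - (-2))²)
= √(4² + 3²) = √(16 + 9) = √25 = 5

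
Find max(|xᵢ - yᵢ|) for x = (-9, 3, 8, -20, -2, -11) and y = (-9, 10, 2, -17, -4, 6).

max(|x_i - y_i|) = max(|-9 - (-9)|, |3 - 10|, |8 - 2|, |-20 - (-17)|, |-2 - (-4)|, |-11 - 6|) = max(0, 7, 6, 3, 2, 17) = 17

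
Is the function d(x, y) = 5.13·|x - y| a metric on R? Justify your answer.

Yes. Since |x - y| is a metric on R and 5.13 > 0, the positive scalar multiple 5.13·|x - y| is also a metric: scaling by a positive constant preserves non-negativity, identity (d=0 ⟺ |x-y|=0 ⟺ x=y), symmetry, and the triangle inequality.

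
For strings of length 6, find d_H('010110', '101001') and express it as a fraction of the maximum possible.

Differing positions: 1, 2, 3, 4, 5, 6. Hamming distance = 6. The maximum possible Hamming distance for length-6 strings is 6, so d_H/6 = 6/6 = 1.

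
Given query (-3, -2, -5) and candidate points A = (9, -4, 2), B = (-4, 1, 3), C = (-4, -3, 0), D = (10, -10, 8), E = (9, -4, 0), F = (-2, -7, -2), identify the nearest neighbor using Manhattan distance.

Distances: d(A) = 21, d(B) = 12, d(C) = 7, d(D) = 34, d(E) = 19, d(F) = 9. Nearest: C = (-4, -3, 0) with distance 7.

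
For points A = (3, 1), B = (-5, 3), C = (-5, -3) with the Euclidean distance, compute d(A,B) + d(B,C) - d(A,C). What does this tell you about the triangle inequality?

d(A,B) = √(8² + 2²) = √68 ≈ 8.2462, d(B,C) = √(0² + 6²) = √36 = 6, d(A,C) = √(8² + 4²) = √80 ≈ 8.9443.
d(A,B) + d(B,C) - d(A,C) = 8.2462 + 6 - 8.9443 = 14.2462 - 8.9443 = 5.3019 (to 4 decimal places). This is ≥ 0, so the triangle inequality holds for these points.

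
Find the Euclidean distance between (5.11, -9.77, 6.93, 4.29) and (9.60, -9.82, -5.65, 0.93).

√(Σ(x_i - y_i)²) = √((5.11 - 9.6)² + (-9.77 - (-9.82))² + (6.93 - (-5.65))² + (4.29 - 0.93)²)
= √((-4.49)² + 0.05² + 12.58² + 3.36²) = √(20.1601 + 0.0025 + 158.2564 + 11.2896) = √189.7086 ≈ 13.7735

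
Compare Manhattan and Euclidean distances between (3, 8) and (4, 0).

L1 = |3 - 4| + |8 - 0| = 1 + 8 = 9
L2 = √(1² + 8²) = √65 ≈ 8.0623
L1 ≥ L2 always (equality iff movement is along one axis); L1 > L2 here.
Ratio L1/L2 = 9/√65 ≈ 1.1163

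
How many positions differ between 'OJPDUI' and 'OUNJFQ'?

Differing positions: 2, 3, 4, 5, 6. Hamming distance = 5.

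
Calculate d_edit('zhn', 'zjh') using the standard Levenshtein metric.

Let D[i][j] be the edit distance between the first i characters of 'zhn' and the first j characters of 'zjh', with D[i][0] = i, D[0][j] = j, and D[i][j] = D[i-1][j-1] if the characters match, else 1 + min(D[i-1][j], D[i][j-1], D[i-1][j-1]). Filling the table (rows: prefixes of 'zhn', columns: prefixes of 'zjh'):
     ε  z  j  h
  ε  0  1  2  3
  z  1  0  1  2
  h  2  1  1  1
  n  3  2  2  2
The bottom-right entry gives D[3][3] = 2, so no sequence of fewer than 2 edits works. Backtracking through the table gives one optimal edit sequence (2 edits):
  zhn → zjn (sub h→j @2)
  zjn → zjh (sub n→h @3)
Edit distance = 2.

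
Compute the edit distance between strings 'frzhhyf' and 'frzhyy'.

Let D[i][j] be the edit distance between the first i characters of 'frzhhyf' and the first j characters of 'frzhyy', with D[i][0] = i, D[0][j] = j, and D[i][j] = D[i-1][j-1] if the characters match, else 1 + min(D[i-1][j], D[i][j-1], D[i-1][j-1]). Filling the table (rows: prefixes of 'frzhhyf', columns: prefixes of 'frzhyy'):
     ε  f  r  z  h  y  y
  ε  0  1  2  3  4  5  6
  f  1  0  1  2  3  4  5
  r  2  1  0  1  2  3  4
  z  3  2  1  0  1  2  3
  h  4  3  2  1  0  1  2
  h  5  4  3  2  1  1  2
  y  6  5  4  3  2  1  1
  f  7  6  5  4  3  2  2
The bottom-right entry gives D[7][6] = 2, so no sequence of fewer than 2 edits works. Backtracking through the table gives one optimal edit sequence (2 edits):
  frzhhyf → frzhyf (del h @4)
  frzhyf → frzhyy (sub f→y @6)
Edit distance = 2.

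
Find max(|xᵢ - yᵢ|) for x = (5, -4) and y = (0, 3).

max(|x_i - y_i|) = max(|5 - 0|, |-4 - 3|) = max(5, 7) = 7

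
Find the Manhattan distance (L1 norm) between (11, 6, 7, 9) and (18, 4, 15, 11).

Σ|x_i - y_i| = |11 - 18| + |6 - 4| + |7 - 15| + |9 - 11| = 7 + 2 + 8 + 2 = 19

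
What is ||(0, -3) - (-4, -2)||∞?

max(|x_i - y_i|) = max(|0 - (-4)|, |-3 - (-2)|) = max(4, 1) = 4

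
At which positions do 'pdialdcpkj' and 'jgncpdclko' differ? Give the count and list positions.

Differing positions: 1, 2, 3, 4, 5, 8, 10. Hamming distance = 7.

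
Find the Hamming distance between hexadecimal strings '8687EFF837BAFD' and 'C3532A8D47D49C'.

Differing positions: 1, 2, 3, 4, 5, 6, 7, 8, 9, 11, 12, 13, 14. Hamming distance = 13.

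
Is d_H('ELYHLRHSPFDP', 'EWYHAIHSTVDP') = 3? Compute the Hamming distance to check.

Differing positions: 2, 5, 6, 9, 10. Hamming distance = 5, so the claim that d_H = 3 is false.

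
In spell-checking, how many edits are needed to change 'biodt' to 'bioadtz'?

Let D[i][j] be the edit distance between the first i characters of 'biodt' and the first j characters of 'bioadtz', with D[i][0] = i, D[0][j] = j, and D[i][j] = D[i-1][j-1] if the characters match, else 1 + min(D[i-1][j], D[i][j-1], D[i-1][j-1]). Filling the table (rows: prefixes of 'biodt', columns: prefixes of 'bioadtz'):
     ε  b  i  o  a  d  t  z
  ε  0  1  2  3  4  5  6  7
  b  1  0  1  2  3  4  5  6
  i  2  1  0  1  2  3  4  5
  o  3  2  1  0  1  2  3  4
  d  4  3  2  1  1  1  2  3
  t  5  4  3  2  2  2  1  2
The bottom-right entry gives D[5][7] = 2, so no sequence of fewer than 2 edits works. Backtracking through the table gives one optimal edit sequence (2 edits):
  biodt → bioadt (ins a @4)
  bioadt → bioadtz (ins z @7)
Edit distance = 2.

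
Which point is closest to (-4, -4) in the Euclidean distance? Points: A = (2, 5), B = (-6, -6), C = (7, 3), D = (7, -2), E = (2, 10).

Distances: d(A) ≈ 10.8167, d(B) ≈ 2.8284, d(C) ≈ 13.0384, d(D) ≈ 11.1803, d(E) ≈ 15.2315. Nearest: B = (-6, -6) with distance 2.8284.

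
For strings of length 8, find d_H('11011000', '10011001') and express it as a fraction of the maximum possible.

Differing positions: 2, 8. Hamming distance = 2. The maximum possible Hamming distance for length-8 strings is 8, so d_H/8 = 2/8 = 0.25.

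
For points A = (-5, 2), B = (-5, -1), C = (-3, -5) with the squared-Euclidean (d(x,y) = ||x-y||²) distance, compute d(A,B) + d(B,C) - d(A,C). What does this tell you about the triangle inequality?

d(A,B) = 0² + 3² = 9, d(B,C) = 2² + 4² = 20, d(A,C) = 2² + 7² = 53.
d(A,B) + d(B,C) - d(A,C) = 9 + 20 - 53 = 29 - 53 = -24. This is < 0, so the triangle inequality FAILS for these points (squared-Euclidean is not a metric).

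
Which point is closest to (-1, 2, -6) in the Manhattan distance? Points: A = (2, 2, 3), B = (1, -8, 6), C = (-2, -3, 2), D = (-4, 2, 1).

Distances: d(A) = 12, d(B) = 24, d(C) = 14, d(D) = 10. Nearest: D = (-4, 2, 1) with distance 10.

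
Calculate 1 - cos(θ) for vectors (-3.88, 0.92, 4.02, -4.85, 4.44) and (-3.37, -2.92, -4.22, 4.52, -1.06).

With u = (-3.88, 0.92, 4.02, -4.85, 4.44), v = (-3.37, -2.92, -4.22, 4.52, -1.06):
u·v = (-3.88)·(-3.37) + 0.92·(-2.92) + 4.02·(-4.22) + (-4.85)·4.52 + 4.44·(-1.06) = 13.0756 + (-2.6864) + (-16.9644) + (-21.922) + (-4.7064) = -33.2036.
|u| = √((-3.88)² + 0.92² + 4.02² + (-4.85)² + 4.44²) = √(15.0544 + 0.8464 + 16.1604 + 23.5225 + 19.7136) = √75.2973, |v| = √((-3.37)² + (-2.92)² + (-4.22)² + 4.52² + (-1.06)²) = √(11.3569 + 8.5264 + 17.8084 + 20.4304 + 1.1236) = √59.2457.
cos θ = (u·v)/(|u||v|) = -33.2036/(√75.2973·√59.2457) ≈ -0.4971
Cosine distance = 1 - cos θ ≈ 1 - (-0.4971) = 1.4971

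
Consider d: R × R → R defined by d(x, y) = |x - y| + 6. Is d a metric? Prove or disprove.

No. d fails identity of indiscernibles (specifically d(x,x) = 0): d(-4, -4) = |-4 - (-4)| + 6 = 0 + 6 = 6 ≠ 0.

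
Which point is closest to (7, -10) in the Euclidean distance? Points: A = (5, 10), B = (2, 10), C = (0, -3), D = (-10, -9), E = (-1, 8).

Distances: d(A) ≈ 20.0998, d(B) ≈ 20.6155, d(C) ≈ 9.8995, d(D) ≈ 17.0294, d(E) ≈ 19.6977. Nearest: C = (0, -3) with distance 9.8995.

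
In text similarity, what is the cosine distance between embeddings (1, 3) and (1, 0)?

With u = (1, 3), v = (1, 0):
u·v = 1·1 + 3·0 = 1 + 0 = 1.
|u| = √(1² + 3²) = √10, |v| = √(1² + 0²) = √1, so |u||v| = √(10·1) = √10.
cos θ = (u·v)/(|u||v|) = 1/√10 ≈ 0.3162
Cosine distance = 1 - cos θ ≈ 1 - 0.3162 = 0.6838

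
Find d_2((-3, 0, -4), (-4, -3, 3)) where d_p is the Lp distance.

(Σ|x_i - y_i|^2)^(1/2) = (|-3 - (-4)|^2 + |0 - (-3)|^2 + |-4 - 3|^2)^(1/2)
= (1^2 + 3^2 + 7^2)^(1/2) = (1 + 9 + 49)^(1/2) = (59)^(1/2) ≈ 7.6811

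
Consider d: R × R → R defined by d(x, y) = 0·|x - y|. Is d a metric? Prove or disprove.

No. With c = 0, d(x,y) = 0 for all x, y. This fails identity of indiscernibles: d(3, 10) = 0 but 3 ≠ 10.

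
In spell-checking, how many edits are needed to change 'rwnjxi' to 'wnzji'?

Let D[i][j] be the edit distance between the first i characters of 'rwnjxi' and the first j characters of 'wnzji', with D[i][0] = i, D[0][j] = j, and D[i][j] = D[i-1][j-1] if the characters match, else 1 + min(D[i-1][j], D[i][j-1], D[i-1][j-1]). Filling the table (rows: prefixes of 'rwnjxi', columns: prefixes of 'wnzji'):
     ε  w  n  z  j  i
  ε  0  1  2  3  4  5
  r  1  1  2  3  4  5
  w  2  1  2  3  4  5
  n  3  2  1  2  3  4
  j  4  3  2  2  2  3
  x  5  4  3  3  3  3
  i  6  5  4  4  4  3
The bottom-right entry gives D[6][5] = 3, so no sequence of fewer than 3 edits works. Backtracking through the table gives one optimal edit sequence (3 edits):
  rwnjxi → wnjxi (del r @1)
  wnjxi → wnzxi (sub j→z @3)
  wnzxi → wnzji (sub x→j @4)
Edit distance = 3.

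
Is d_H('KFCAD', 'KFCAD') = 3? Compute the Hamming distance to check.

Differing positions: none. Hamming distance = 0, so the claim that d_H = 3 is false.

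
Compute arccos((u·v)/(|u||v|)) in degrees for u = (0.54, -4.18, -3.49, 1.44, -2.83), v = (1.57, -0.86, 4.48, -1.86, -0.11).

With u = (0.54, -4.18, -3.49, 1.44, -2.83), v = (1.57, -0.86, 4.48, -1.86, -0.11):
u·v = 0.54·1.57 + (-4.18)·(-0.86) + (-3.49)·4.48 + 1.44·(-1.86) + (-2.83)·(-0.11) = 0.8478 + 3.5948 + (-15.6352) + (-2.6784) + 0.3113 = -13.5597.
|u| = √(0.54² + (-4.18)² + (-3.49)² + 1.44² + (-2.83)²) = √(0.2916 + 17.4724 + 12.1801 + 2.0736 + 8.0089) = √40.0266, |v| = √(1.57² + (-0.86)² + 4.48² + (-1.86)² + (-0.11)²) = √(2.4649 + 0.7396 + 20.0704 + 3.4596 + 0.0121) = √26.7466.
cos θ = (u·v)/(|u||v|) = -13.5597/(√40.0266·√26.7466) ≈ -0.414421
θ = arccos(-0.414421) ≈ 114.48°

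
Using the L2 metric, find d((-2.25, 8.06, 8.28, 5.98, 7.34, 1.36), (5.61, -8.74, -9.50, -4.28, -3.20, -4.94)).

√(Σ(x_i - y_i)²) = √((-2.25 - 5.61)² + (8.06 - (-8.74))² + (8.28 - (-9.5))² + (5.98 - (-4.28))² + (7.34 - (-3.2))² + (1.36 - (-4.94))²)
= √((-7.86)² + 16.8² + 17.78² + 10.26² + 10.54² + 6.3²) = √(61.7796 + 282.24 + 316.1284 + 105.2676 + 111.0916 + 39.69) = √916.1972 ≈ 30.2687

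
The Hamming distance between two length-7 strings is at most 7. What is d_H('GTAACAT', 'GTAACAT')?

Differing positions: none. Hamming distance = 0. The maximum possible Hamming distance for length-7 strings is 7, so d_H/7 = 0/7 = 0.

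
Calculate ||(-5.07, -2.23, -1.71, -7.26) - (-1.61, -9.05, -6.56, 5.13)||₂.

√(Σ(x_i - y_i)²) = √((-5.07 - (-1.61))² + (-2.23 - (-9.05))² + (-1.71 - (-6.56))² + (-7.26 - 5.13)²)
= √((-3.46)² + 6.82² + 4.85² + (-12.39)²) = √(11.9716 + 46.5124 + 23.5225 + 153.5121) = √235.5186 ≈ 15.3466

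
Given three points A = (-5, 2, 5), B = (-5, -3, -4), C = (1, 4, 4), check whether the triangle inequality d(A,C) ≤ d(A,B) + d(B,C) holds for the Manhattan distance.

d(A,B) = 0 + 5 + 9 = 14, d(B,C) = 6 + 7 + 8 = 21, d(A,C) = 6 + 2 + 1 = 9.
d(A,C) = 9 ≤ 14 + 21 = 35. Triangle inequality is satisfied.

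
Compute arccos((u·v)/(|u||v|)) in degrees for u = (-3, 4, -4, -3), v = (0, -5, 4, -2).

With u = (-3, 4, -4, -3), v = (0, -5, 4, -2):
u·v = (-3)·0 + 4·(-5) + (-4)·4 + (-3)·(-2) = 0 + (-20) + (-16) + 6 = -30.
|u| = √((-3)² + 4² + (-4)² + (-3)²) = √50, |v| = √(0² + (-5)² + 4² + (-2)²) = √45, so |u||v| = √(50·45) = √2250.
cos θ = (u·v)/(|u||v|) = -30/√2250 ≈ -0.632456
θ = arccos(-0.632456) ≈ 129.23°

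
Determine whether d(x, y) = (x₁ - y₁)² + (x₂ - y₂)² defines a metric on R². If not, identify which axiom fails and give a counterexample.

No. The squared Euclidean distance fails the triangle inequality. Counterexample: x = (0, 0), y = (2, 1), z = (4, 2). d(x,z) = 4² + 2² = 20, but d(x,y) + d(y,z) = (2² + 1²) + (2² + 1²) = 5 + 5 = 10. Since 20 > 10, the triangle inequality is violated. (Note: √d, the ordinary Euclidean distance, IS a metric.)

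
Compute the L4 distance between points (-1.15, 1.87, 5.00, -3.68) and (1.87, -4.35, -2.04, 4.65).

(Σ|x_i - y_i|^4)^(1/4) = (|-1.15 - 1.87|^4 + |1.87 - (-4.35)|^4 + |5 - (-2.04)|^4 + |-3.68 - 4.65|^4)^(1/4)
= (3.02^4 + 6.22^4 + 7.04^4 + 8.33^4)^(1/4) ≈ (83.1817 + 1496.7923 + 2456.3522 + 4814.8194)^(1/4) = (8851.1456)^(1/4) ≈ 9.6995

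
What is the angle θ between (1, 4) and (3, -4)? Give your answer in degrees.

With u = (1, 4), v = (3, -4):
u·v = 1·3 + 4·(-4) = 3 + (-16) = -13.
|u| = √(1² + 4²) = √17, |v| = √(3² + (-4)²) = √25, so |u||v| = √(17·25) = √425.
cos θ = (u·v)/(|u||v|) = -13/√425 ≈ -0.630593
θ = arccos(-0.630593) ≈ 129.09°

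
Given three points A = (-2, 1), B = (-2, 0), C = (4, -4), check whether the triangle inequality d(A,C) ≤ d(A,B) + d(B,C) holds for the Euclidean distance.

d(A,B) = √(0² + 1²) = √1 = 1, d(B,C) = √(6² + 4²) = √52 ≈ 7.2111, d(A,C) = √(6² + 5²) = √61 ≈ 7.8102.
d(A,C) ≈ 7.8102 ≤ 1 + 7.2111 = 8.2111. Triangle inequality is satisfied.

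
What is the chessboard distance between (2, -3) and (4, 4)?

max(|x_i - y_i|) = max(|2 - 4|, |-3 - 4|) = max(2, 7) = 7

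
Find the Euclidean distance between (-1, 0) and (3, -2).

√(Σ(x_i - y_i)²) = √((-1 - 3)² + (0 - (-2))²)
= √((-4)² + 2²) = √(16 + 4) = √20 ≈ 4.4721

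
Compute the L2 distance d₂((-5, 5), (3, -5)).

√(Σ(x_i - y_i)²) = √((-5 - 3)² + (5 - (-5))²)
= √((-8)² + 10²) = √(64 + 100) = √164 ≈ 12.8062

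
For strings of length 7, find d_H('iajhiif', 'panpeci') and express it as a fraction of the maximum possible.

Differing positions: 1, 3, 4, 5, 6, 7. Hamming distance = 6. The maximum possible Hamming distance for length-7 strings is 7, so d_H/7 = 6/7 ≈ 0.8571.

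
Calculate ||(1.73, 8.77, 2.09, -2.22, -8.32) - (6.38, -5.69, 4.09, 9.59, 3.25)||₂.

√(Σ(x_i - y_i)²) = √((1.73 - 6.38)² + (8.77 - (-5.69))² + (2.09 - 4.09)² + (-2.22 - 9.59)² + (-8.32 - 3.25)²)
= √((-4.65)² + 14.46² + (-2)² + (-11.81)² + (-11.57)²) = √(21.6225 + 209.0916 + 4 + 139.4761 + 133.8649) = √508.0551 ≈ 22.5401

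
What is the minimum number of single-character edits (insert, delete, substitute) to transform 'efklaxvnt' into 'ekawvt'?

Let D[i][j] be the edit distance between the first i characters of 'efklaxvnt' and the first j characters of 'ekawvt', with D[i][0] = i, D[0][j] = j, and D[i][j] = D[i-1][j-1] if the characters match, else 1 + min(D[i-1][j], D[i][j-1], D[i-1][j-1]). Filling the table (rows: prefixes of 'efklaxvnt', columns: prefixes of 'ekawvt'):
     ε  e  k  a  w  v  t
  ε  0  1  2  3  4  5  6
  e  1  0  1  2  3  4  5
  f  2  1  1  2  3  4  5
  k  3  2  1  2  3  4  5
  l  4  3  2  2  3  4  5
  a  5  4  3  2  3  4  5
  x  6  5  4  3  3  4  5
  v  7  6  5  4  4  3  4
  n  8  7  6  5  5  4  4
  t  9  8  7  6  6  5  4
The bottom-right entry gives D[9][6] = 4, so no sequence of fewer than 4 edits works. Backtracking through the table gives one optimal edit sequence (4 edits):
  efklaxvnt → eklaxvnt (del f @2)
  eklaxvnt → ekaxvnt (del l @3)
  ekaxvnt → ekawvnt (sub x→w @4)
  ekawvnt → ekawvt (del n @6)
Edit distance = 4.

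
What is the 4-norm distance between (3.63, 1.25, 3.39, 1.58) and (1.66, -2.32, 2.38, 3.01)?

(Σ|x_i - y_i|^4)^(1/4) = (|3.63 - 1.66|^4 + |1.25 - (-2.32)|^4 + |3.39 - 2.38|^4 + |1.58 - 3.01|^4)^(1/4)
= (1.97^4 + 3.57^4 + 1.01^4 + 1.43^4)^(1/4) ≈ (15.0614 + 162.4325 + 1.0406 + 4.1816)^(1/4) = (182.7161)^(1/4) ≈ 3.6766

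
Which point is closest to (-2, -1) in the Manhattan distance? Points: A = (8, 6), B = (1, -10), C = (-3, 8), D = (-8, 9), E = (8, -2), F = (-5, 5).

Distances: d(A) = 17, d(B) = 12, d(C) = 10, d(D) = 16, d(E) = 11, d(F) = 9. Nearest: F = (-5, 5) with distance 9.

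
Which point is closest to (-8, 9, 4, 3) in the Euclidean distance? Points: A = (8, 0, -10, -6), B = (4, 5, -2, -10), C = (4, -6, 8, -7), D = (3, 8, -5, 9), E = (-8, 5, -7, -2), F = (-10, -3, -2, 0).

Distances: d(A) ≈ 24.779, d(B) ≈ 19.105, d(C) ≈ 22.0227, d(D) ≈ 15.4596, d(E) ≈ 12.7279, d(F) ≈ 13.8924. Nearest: E = (-8, 5, -7, -2) with distance 12.7279.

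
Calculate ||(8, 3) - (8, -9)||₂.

√(Σ(x_i - y_i)²) = √((8 - 8)² + (3 - (-9))²)
= √(0² + 12²) = √(0 + 144) = √144 = 12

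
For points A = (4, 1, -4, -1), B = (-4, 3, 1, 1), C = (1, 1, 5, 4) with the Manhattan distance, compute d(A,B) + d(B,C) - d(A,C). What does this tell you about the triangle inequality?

d(A,B) = 8 + 2 + 5 + 2 = 17, d(B,C) = 5 + 2 + 4 + 3 = 14, d(A,C) = 3 + 0 + 9 + 5 = 17.
d(A,B) + d(B,C) - d(A,C) = 17 + 14 - 17 = 31 - 17 = 14. This is ≥ 0, so the triangle inequality holds for these points.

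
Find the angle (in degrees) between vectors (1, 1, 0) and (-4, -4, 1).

With u = (1, 1, 0), v = (-4, -4, 1):
u·v = 1·(-4) + 1·(-4) + 0·1 = (-4) + (-4) + 0 = -8.
|u| = √(1² + 1² + 0²) = √2, |v| = √((-4)² + (-4)² + 1²) = √33, so |u||v| = √(2·33) = √66.
cos θ = (u·v)/(|u||v|) = -8/√66 ≈ -0.984732
θ = arccos(-0.984732) ≈ 169.98°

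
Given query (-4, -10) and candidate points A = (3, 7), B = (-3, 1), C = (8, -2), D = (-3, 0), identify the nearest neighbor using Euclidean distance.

Distances: d(A) ≈ 18.3848, d(B) ≈ 11.0454, d(C) ≈ 14.4222, d(D) ≈ 10.0499. Nearest: D = (-3, 0) with distance 10.0499.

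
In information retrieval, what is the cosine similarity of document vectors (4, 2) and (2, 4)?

With u = (4, 2), v = (2, 4):
u·v = 4·2 + 2·4 = 8 + 8 = 16.
|u| = √(4² + 2²) = √20, |v| = √(2² + 4²) = √20, so |u||v| = √(20·20) = √400 = 20.
cos θ = (u·v)/(|u||v|) = 16/20 = 0.8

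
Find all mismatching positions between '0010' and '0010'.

Differing positions: none. Hamming distance = 0.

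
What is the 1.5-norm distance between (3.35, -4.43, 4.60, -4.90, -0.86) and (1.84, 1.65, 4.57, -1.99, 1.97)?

(Σ|x_i - y_i|^1.5)^(1/1.5) = (|3.35 - 1.84|^1.5 + |-4.43 - 1.65|^1.5 + |4.6 - 4.57|^1.5 + |-4.9 - (-1.99)|^1.5 + |-0.86 - 1.97|^1.5)^(1/1.5)
= (1.51^1.5 + 6.08^1.5 + 0.03^1.5 + 2.91^1.5 + 2.83^1.5)^(1/1.5) ≈ (1.8555 + 14.9919 + 0.0052 + 4.9641 + 4.7608)^(1/1.5) = (26.5775)^(1/1.5) ≈ 8.9059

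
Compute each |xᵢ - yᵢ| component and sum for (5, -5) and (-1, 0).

Σ|x_i - y_i| = |5 - (-1)| + |-5 - 0| = 6 + 5 = 11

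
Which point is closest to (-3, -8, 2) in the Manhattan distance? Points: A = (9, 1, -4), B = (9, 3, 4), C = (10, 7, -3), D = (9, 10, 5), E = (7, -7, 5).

Distances: d(A) = 27, d(B) = 25, d(C) = 33, d(D) = 33, d(E) = 14. Nearest: E = (7, -7, 5) with distance 14.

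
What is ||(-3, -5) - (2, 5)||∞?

max(|x_i - y_i|) = max(|-3 - 2|, |-5 - 5|) = max(5, 10) = 10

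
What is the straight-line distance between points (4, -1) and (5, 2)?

√(Σ(x_i - y_i)²) = √((4 - 5)² + (-1 - 2)²)
= √((-1)² + (-3)²) = √(1 + 9) = √10 ≈ 3.1623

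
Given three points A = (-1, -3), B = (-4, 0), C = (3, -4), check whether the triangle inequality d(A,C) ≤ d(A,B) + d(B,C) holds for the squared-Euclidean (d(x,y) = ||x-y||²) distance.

d(A,B) = 3² + 3² = 18, d(B,C) = 7² + 4² = 65, d(A,C) = 4² + 1² = 17.
d(A,C) = 17 ≤ 18 + 65 = 83. Triangle inequality is satisfied.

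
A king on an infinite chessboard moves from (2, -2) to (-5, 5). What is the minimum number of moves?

max(|x_i - y_i|) = max(|2 - (-5)|, |-2 - 5|) = max(7, 7) = 7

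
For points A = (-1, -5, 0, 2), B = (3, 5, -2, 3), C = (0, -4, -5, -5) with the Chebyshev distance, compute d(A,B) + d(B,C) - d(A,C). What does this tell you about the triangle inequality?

d(A,B) = max(4, 10, 2, 1) = 10, d(B,C) = max(3, 9, 3, 8) = 9, d(A,C) = max(1, 1, 5, 7) = 7.
d(A,B) + d(B,C) - d(A,C) = 10 + 9 - 7 = 19 - 7 = 12. This is ≥ 0, so the triangle inequality holds for these points.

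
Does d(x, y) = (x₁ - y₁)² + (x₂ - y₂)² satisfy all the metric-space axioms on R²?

No. The squared Euclidean distance fails the triangle inequality. Counterexample: x = (0, 0), y = (2, 2), z = (4, 4). d(x,z) = 4² + 4² = 32, but d(x,y) + d(y,z) = (2² + 2²) + (2² + 2²) = 8 + 8 = 16. Since 32 > 16, the triangle inequality is violated. (Note: √d, the ordinary Euclidean distance, IS a metric.)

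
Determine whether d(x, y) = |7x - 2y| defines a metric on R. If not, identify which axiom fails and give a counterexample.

No. d fails symmetry: d(9, 4) = |7·9 - 2·4| = |55| = 55, but d(4, 9) = |7·4 - 2·9| = |10| = 10. Since 55 ≠ 10, d(x,y) ≠ d(y,x) in general.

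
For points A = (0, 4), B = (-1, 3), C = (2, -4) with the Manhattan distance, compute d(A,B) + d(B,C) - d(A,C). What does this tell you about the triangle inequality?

d(A,B) = 1 + 1 = 2, d(B,C) = 3 + 7 = 10, d(A,C) = 2 + 8 = 10.
d(A,B) + d(B,C) - d(A,C) = 2 + 10 - 10 = 12 - 10 = 2. This is ≥ 0, so the triangle inequality holds for these points.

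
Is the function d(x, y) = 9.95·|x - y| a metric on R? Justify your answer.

Yes. Since |x - y| is a metric on R and 9.95 > 0, the positive scalar multiple 9.95·|x - y| is also a metric: scaling by a positive constant preserves non-negativity, identity (d=0 ⟺ |x-y|=0 ⟺ x=y), symmetry, and the triangle inequality.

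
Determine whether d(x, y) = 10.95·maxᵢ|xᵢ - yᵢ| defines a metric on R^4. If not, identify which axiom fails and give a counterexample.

Yes. The L∞ (Chebyshev) norm induces a metric on R^4, and multiplying a metric by a positive constant 10.95 > 0 preserves all four axioms: non-negativity (10.95·||x-y|| ≥ 0), identity (10.95·||x-y|| = 0 ⟺ ||x-y|| = 0 ⟺ x = y), symmetry (||x-y|| = ||y-x||), and the triangle inequality (10.95·||x-z|| ≤ 10.95·||x-y|| + 10.95·||y-z||). So d is a metric.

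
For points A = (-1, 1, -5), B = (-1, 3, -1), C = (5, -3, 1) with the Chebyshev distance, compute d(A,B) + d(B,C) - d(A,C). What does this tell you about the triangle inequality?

d(A,B) = max(0, 2, 4) = 4, d(B,C) = max(6, 6, 2) = 6, d(A,C) = max(6, 4, 6) = 6.
d(A,B) + d(B,C) - d(A,C) = 4 + 6 - 6 = 10 - 6 = 4. This is ≥ 0, so the triangle inequality holds for these points.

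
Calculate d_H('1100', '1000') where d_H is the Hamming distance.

Differing positions: 2. Hamming distance = 1.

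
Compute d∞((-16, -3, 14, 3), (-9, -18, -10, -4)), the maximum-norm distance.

max(|x_i - y_i|) = max(|-16 - (-9)|, |-3 - (-18)|, |14 - (-10)|, |3 - (-4)|) = max(7, 15, 24, 7) = 24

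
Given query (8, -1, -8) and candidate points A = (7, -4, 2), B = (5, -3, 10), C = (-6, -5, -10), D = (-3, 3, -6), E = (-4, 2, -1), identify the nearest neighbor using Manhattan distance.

Distances: d(A) = 14, d(B) = 23, d(C) = 20, d(D) = 17, d(E) = 22. Nearest: A = (7, -4, 2) with distance 14.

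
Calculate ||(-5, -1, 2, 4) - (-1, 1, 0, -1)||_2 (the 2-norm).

(Σ|x_i - y_i|^2)^(1/2) = (|-5 - (-1)|^2 + |-1 - 1|^2 + |2 - 0|^2 + |4 - (-1)|^2)^(1/2)
= (4^2 + 2^2 + 2^2 + 5^2)^(1/2) = (16 + 4 + 4 + 25)^(1/2) = (49)^(1/2) = 7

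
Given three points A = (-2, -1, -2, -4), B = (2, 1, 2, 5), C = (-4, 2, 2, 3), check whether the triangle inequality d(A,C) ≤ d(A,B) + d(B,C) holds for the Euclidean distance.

d(A,B) = √(4² + 2² + 4² + 9²) = √117 ≈ 10.8167, d(B,C) = √(6² + 1² + 0² + 2²) = √41 ≈ 6.4031, d(A,C) = √(2² + 3² + 4² + 7²) = √78 ≈ 8.8318.
d(A,C) ≈ 8.8318 ≤ 10.8167 + 6.4031 = 17.2198. Triangle inequality is satisfied.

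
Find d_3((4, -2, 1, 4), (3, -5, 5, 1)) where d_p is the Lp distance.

(Σ|x_i - y_i|^3)^(1/3) = (|4 - 3|^3 + |-2 - (-5)|^3 + |1 - 5|^3 + |4 - 1|^3)^(1/3)
= (1^3 + 3^3 + 4^3 + 3^3)^(1/3) = (1 + 27 + 64 + 27)^(1/3) = (119)^(1/3) ≈ 4.9187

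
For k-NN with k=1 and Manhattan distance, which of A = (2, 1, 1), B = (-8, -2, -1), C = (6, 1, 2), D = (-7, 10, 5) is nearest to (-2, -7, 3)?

Distances: d(A) = 14, d(B) = 15, d(C) = 17, d(D) = 24. Nearest: A = (2, 1, 1) with distance 14.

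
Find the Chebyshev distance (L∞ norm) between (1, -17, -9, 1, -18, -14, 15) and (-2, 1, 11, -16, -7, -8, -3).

max(|x_i - y_i|) = max(|1 - (-2)|, |-17 - 1|, |-9 - 11|, |1 - (-16)|, |-18 - (-7)|, |-14 - (-8)|, |15 - (-3)|) = max(3, 18, 20, 17, 11, 6, 18) = 20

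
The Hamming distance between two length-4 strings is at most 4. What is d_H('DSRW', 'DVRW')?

Differing positions: 2. Hamming distance = 1. The maximum possible Hamming distance for length-4 strings is 4, so d_H/4 = 1/4 = 0.25.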